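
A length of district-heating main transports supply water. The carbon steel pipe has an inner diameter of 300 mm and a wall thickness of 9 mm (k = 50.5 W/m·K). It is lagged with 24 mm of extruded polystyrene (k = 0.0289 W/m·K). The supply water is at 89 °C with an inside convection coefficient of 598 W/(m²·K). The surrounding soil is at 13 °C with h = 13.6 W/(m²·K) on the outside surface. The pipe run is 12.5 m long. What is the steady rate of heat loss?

Treating each annulus and film as a series resistance:
R_inner film = 1/(h_i·2πr₁L) = 1/(598×2π×0.15×12.5) = 1.419×10^-4 K/W
R_carbon steel pipe wall = ln(159/150)/(2π×50.5×12.5) = 1.469×10^-5 K/W
R_extruded polystyrene = ln(183/159)/(2π×0.0289×12.5) = 0.06194 K/W
R_outer film = 1/(h_o·2πr_oL) = 1/(13.6×2π×0.183×12.5) = 0.005116 K/W
R_total = 0.06721 K/W
Q = ΔT/R_total = 76/0.06721

Q ≈ 1130 W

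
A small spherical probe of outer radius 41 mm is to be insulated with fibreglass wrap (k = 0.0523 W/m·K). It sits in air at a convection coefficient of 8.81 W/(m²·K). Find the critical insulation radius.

For a sphere r_cr = 2k/h = 2×0.0523/8.81
r_cr = 11.9 mm; since the bare radius (41 mm) is above r_cr, any added insulation will reduce heat loss.

r_cr ≈ 11.9 mm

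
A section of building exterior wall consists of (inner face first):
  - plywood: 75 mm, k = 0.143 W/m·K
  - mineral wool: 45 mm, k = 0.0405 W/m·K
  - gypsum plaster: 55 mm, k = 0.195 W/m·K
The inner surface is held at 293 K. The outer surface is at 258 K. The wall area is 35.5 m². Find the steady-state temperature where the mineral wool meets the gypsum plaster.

T ≈ 263 K

Model the wall as resistances in series:
R_plywood = L/(kA) = 0.075/(0.143×35.5) = 0.01477 K/W
R_mineral wool = L/(kA) = 0.045/(0.0405×35.5) = 0.0313 K/W
R_gypsum plaster = L/(kA) = 0.055/(0.195×35.5) = 0.007945 K/W
R_total = 0.05402 K/W;  Q = ΔT/R_total = 35/0.05402 = 647.9 W
T_interface = T_inner − Q·ΣR(inner→interface) = 293 − 648×0.04607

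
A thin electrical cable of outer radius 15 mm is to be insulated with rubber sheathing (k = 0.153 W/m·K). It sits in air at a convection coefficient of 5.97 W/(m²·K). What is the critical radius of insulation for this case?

For a cylinder r_cr = k/h = 0.153/5.97
r_cr = 25.6 mm; since the bare radius (15 mm) is below r_cr, adding a thin layer of insulation will *increase* heat loss.

r_cr ≈ 25.6 mm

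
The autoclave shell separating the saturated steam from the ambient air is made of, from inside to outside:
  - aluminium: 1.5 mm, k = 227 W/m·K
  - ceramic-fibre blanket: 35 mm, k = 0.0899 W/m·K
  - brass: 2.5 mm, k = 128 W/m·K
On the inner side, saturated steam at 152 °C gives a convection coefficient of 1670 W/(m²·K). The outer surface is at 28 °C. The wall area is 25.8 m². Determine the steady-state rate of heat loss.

Treating each layer as a thermal resistance in series:
R_inner film = 1/(h_i·A) = 1/(1670×25.8) = 2.321×10^-5 K/W
R_aluminium = L/(kA) = 0.0015/(227×25.8) = 2.561×10^-7 K/W
R_ceramic-fibre blanket = L/(kA) = 0.035/(0.0899×25.8) = 0.01509 K/W
R_brass = L/(kA) = 0.0025/(128×25.8) = 7.57×10^-7 K/W
R_total = 0.01511 K/W
Q = ΔT / R_total = 124 / 0.01511

Q ≈ 8200 W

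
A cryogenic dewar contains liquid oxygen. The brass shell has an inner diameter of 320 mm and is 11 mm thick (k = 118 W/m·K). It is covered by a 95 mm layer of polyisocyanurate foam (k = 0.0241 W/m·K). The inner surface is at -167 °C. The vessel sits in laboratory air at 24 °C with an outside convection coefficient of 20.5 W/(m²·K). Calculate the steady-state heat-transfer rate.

For a spherical shell R = (1/r₁ − 1/r₂)/(4πk); film R = 1/(h·4πr²). In series:
R_brass shell = (1/0.16 − 1/0.171)/(4π×118) = 2.711×10^-4 K/W
R_polyisocyanurate foam = (1/0.171 − 1/0.266)/(4π×0.0241) = 6.896 K/W
R_outer film = 1/(h·4πr_o²) = 1/(20.5×4π×0.266²) = 0.05486 K/W
R_total = 6.951 K/W
Q = ΔT/R_total = 191/6.951

Q ≈ 27.5 W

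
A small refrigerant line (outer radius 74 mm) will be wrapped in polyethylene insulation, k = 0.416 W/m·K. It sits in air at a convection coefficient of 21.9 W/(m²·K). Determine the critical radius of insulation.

r_cr ≈ 19 mm

For a cylinder r_cr = k/h = 0.416/21.9
r_cr = 19 mm; since the bare radius (74 mm) is above r_cr, any added insulation will reduce heat loss.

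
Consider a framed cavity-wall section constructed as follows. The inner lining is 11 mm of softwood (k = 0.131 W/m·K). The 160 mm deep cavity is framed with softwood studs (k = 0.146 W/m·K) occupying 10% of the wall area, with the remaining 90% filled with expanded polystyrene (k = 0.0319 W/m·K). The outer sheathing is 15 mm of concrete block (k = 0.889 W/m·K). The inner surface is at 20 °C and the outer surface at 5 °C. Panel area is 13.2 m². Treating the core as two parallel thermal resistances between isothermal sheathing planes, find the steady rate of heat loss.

Q ≈ 52.2 W

Sheathing layers in series; stud and cavity paths in parallel between them.
R_inner = 0.011/(0.131×13.2) = 0.006361 K/W
R_stud  = 0.16/(0.146×0.1×13.2) = 0.8302 K/W
R_cav   = 0.16/(0.0319×0.9×13.2) = 0.4222 K/W
1/R_core = 1/R_stud + 1/R_cav → R_core = 0.2799 K/W
R_outer = 0.015/(0.889×13.2) = 0.001278 K/W
R_total = 0.2875 K/W
Q = ΔT/R_total = 15/0.2875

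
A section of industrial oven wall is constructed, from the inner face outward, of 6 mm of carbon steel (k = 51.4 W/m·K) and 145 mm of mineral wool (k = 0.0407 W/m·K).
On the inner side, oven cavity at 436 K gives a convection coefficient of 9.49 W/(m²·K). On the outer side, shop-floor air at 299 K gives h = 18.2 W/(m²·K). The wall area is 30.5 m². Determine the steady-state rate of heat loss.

Model the wall as resistances in series:
R_inner film = 1/(h_i·A) = 1/(9.49×30.5) = 0.003455 K/W
R_carbon steel = L/(kA) = 0.006/(51.4×30.5) = 3.827×10^-6 K/W
R_mineral wool = L/(kA) = 0.145/(0.0407×30.5) = 0.1168 K/W
R_outer film = 1/(h_o·A) = 1/(18.2×30.5) = 0.001801 K/W
R_total = 0.1221 K/W
Q = ΔT / R_total = 137 / 0.1221

Q ≈ 1120 W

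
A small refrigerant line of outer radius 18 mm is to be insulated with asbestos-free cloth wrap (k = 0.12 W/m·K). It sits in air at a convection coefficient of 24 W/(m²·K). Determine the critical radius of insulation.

For a cylinder r_cr = k/h = 0.12/24
r_cr = 5 mm; since the bare radius (18 mm) is above r_cr, any added insulation will reduce heat loss.

r_cr ≈ 5 mm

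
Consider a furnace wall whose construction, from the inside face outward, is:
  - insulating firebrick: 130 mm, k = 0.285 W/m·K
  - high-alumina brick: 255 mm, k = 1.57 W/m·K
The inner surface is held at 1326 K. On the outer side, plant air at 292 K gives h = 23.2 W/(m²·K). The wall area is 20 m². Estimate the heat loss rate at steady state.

Series thermal resistances:
R_insulating firebrick = L/(kA) = 0.13/(0.285×20) = 0.02281 K/W
R_high-alumina brick = L/(kA) = 0.255/(1.57×20) = 0.008121 K/W
R_outer film = 1/(h_o·A) = 1/(23.2×20) = 0.002155 K/W
R_total = 0.03308 K/W
Q = ΔT / R_total = 1034 / 0.03308

Q ≈ 31300 W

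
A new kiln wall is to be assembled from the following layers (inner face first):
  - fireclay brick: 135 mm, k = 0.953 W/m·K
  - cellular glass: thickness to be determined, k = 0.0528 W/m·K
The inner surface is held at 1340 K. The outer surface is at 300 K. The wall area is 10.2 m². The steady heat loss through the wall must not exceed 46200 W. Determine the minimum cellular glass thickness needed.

L ≈ 4.64 mm

Using the resistance-network approach (series):
R_fireclay brick = L/(kA) = 0.135/(0.953×10.2) = 0.01389 K/W
Sum of the known resistances R_other = 0.01389 K/W
Required total resistance R_tot = ΔT/Q_allow = 1040/46200 = 0.02251 K/W
R_cellular glass = R_tot − R_other = 0.008623 K/W
L = R·k·A = 0.008623×0.0528×10.2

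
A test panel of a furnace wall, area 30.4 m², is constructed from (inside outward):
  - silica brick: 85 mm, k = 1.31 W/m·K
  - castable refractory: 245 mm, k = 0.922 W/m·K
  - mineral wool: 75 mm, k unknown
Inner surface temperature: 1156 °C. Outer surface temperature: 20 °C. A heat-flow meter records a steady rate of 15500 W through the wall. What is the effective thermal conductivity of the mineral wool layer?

k ≈ 0.0395 W/(m·K)

Using the resistance-network approach (series):
R_silica brick = L/(kA) = 0.085/(1.31×30.4) = 0.002134 K/W
R_castable refractory = L/(kA) = 0.245/(0.922×30.4) = 0.008741 K/W
Sum of known resistances R_other = 0.01088 K/W
Total R = ΔT/Q = 1136/15500 = 0.07329 K/W
R_mineral wool = R_total − R_other = 0.06241 K/W
k = L/(R·A) = 0.075/(0.06241×30.4)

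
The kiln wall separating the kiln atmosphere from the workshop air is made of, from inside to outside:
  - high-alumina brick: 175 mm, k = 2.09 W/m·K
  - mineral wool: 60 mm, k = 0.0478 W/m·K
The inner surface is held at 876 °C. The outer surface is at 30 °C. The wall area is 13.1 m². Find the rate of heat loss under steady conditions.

Q ≈ 8280 W

Thermal resistances in series:
R_high-alumina brick = L/(kA) = 0.175/(2.09×13.1) = 0.006392 K/W
R_mineral wool = L/(kA) = 0.06/(0.0478×13.1) = 0.09582 K/W
R_total = 0.1022 K/W
Q = ΔT / R_total = 846 / 0.1022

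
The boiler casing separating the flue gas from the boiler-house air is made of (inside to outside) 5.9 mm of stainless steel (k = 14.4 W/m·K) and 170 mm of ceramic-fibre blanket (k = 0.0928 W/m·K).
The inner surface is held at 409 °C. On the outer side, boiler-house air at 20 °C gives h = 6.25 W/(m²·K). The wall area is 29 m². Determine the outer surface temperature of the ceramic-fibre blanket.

Model the wall as resistances in series:
R_stainless steel = L/(kA) = 0.0059/(14.4×29) = 1.413×10^-5 K/W
R_ceramic-fibre blanket = L/(kA) = 0.17/(0.0928×29) = 0.06317 K/W
R_outer film = 1/(h_o·A) = 1/(6.25×29) = 0.005517 K/W
R_total = 0.0687 K/W;  Q = ΔT/R_total = 389/0.0687 = 5662 W
T_interface = T_inner − Q·ΣR(inner→interface) = 409 − 5660×0.06318

T ≈ 51.2 °C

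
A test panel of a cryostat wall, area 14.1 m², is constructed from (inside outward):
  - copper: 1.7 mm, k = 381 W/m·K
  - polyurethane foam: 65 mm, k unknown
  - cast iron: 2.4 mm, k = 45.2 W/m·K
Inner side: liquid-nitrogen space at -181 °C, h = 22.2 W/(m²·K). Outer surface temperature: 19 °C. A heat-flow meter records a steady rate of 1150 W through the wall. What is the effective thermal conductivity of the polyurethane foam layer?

k ≈ 0.027 W/(m·K)

Treating each layer as a thermal resistance in series:
R_inner film = 1/(h_i·A) = 1/(22.2×14.1) = 0.003195 K/W
R_copper = L/(kA) = 0.0017/(381×14.1) = 3.164×10^-7 K/W
R_cast iron = L/(kA) = 0.0024/(45.2×14.1) = 3.766×10^-6 K/W
Sum of known resistances R_other = 0.003199 K/W
Total R = ΔT/Q = 200/1150 = 0.1739 K/W
R_polyurethane foam = R_total − R_other = 0.1707 K/W
k = L/(R·A) = 0.065/(0.1707×14.1)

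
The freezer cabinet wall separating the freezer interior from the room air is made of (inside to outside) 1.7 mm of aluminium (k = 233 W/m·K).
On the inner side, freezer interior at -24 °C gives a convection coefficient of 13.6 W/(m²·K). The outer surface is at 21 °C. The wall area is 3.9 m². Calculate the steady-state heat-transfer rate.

Thermal resistances in series:
R_inner film = 1/(h_i·A) = 1/(13.6×3.9) = 0.01885 K/W
R_aluminium = L/(kA) = 0.0017/(233×3.9) = 1.871×10^-6 K/W
R_total = 0.01886 K/W
Q = ΔT / R_total = 45 / 0.01886

Q ≈ 2390 W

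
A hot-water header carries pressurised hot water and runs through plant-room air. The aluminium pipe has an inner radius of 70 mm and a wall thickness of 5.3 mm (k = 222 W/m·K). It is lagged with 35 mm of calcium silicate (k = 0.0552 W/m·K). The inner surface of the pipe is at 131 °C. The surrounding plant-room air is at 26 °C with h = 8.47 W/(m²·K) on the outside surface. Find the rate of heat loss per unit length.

Treating each annulus and film as a series resistance:
R_aluminium pipe wall = ln(75.3/70)/(2π×222×1) = 5.232×10^-5 K/W
R_calcium silicate = ln(110.3/75.3)/(2π×0.0552×1) = 1.101 K/W
R_outer film = 1/(h_o·2πr_oL) = 1/(8.47×2π×0.1103×1) = 0.1704 K/W
R_total = 1.271 K/W
Q = ΔT/R_total = 105/1.271

q′ ≈ 82.6 W/m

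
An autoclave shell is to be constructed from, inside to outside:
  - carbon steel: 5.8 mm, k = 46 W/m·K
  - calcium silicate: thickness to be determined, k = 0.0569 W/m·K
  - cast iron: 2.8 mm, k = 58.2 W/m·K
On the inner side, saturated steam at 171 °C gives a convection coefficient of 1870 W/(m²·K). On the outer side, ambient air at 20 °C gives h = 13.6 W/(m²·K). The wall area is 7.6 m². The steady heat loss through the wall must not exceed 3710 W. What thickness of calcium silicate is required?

Treating each layer as a thermal resistance in series:
R_inner film = 1/(h_i·A) = 1/(1870×7.6) = 7.036×10^-5 K/W
R_carbon steel = L/(kA) = 0.0058/(46×7.6) = 1.659×10^-5 K/W
R_cast iron = L/(kA) = 0.0028/(58.2×7.6) = 6.33×10^-6 K/W
R_outer film = 1/(h_o·A) = 1/(13.6×7.6) = 0.009675 K/W
Sum of the known resistances R_other = 0.009768 K/W
Required total resistance R_tot = ΔT/Q_allow = 151/3710 = 0.0407 K/W
R_calcium silicate = R_tot − R_other = 0.03093 K/W
L = R·k·A = 0.03093×0.0569×7.6

L ≈ 13.4 mm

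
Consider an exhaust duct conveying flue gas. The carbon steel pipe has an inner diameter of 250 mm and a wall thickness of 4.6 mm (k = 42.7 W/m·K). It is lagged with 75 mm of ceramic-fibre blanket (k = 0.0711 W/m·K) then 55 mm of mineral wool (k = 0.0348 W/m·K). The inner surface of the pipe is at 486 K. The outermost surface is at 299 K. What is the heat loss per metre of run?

q′ ≈ 88.6 W/m

For a radial system each layer contributes R = ln(r_out/r_in)/(2πkL); films add R = 1/(hA).
R_carbon steel pipe wall = ln(129.6/125)/(2π×42.7×1) = 1.347×10^-4 K/W
R_ceramic-fibre blanket = ln(204.6/129.6)/(2π×0.0711×1) = 1.022 K/W
R_mineral wool = ln(259.6/204.6)/(2π×0.0348×1) = 1.089 K/W
R_total = 2.111 K/W
Q = ΔT/R_total = 187/2.111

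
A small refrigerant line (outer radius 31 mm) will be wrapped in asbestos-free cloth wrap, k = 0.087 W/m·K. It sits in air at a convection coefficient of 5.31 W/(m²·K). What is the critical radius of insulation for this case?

r_cr ≈ 16.4 mm

For a cylinder r_cr = k/h = 0.087/5.31
r_cr = 16.4 mm; since the bare radius (31 mm) is above r_cr, any added insulation will reduce heat loss.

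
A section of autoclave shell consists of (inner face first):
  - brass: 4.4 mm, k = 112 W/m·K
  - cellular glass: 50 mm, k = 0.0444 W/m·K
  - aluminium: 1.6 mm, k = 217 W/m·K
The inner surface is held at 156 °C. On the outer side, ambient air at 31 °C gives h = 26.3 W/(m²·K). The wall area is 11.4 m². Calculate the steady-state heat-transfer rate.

Series thermal resistances:
R_brass = L/(kA) = 0.0044/(112×11.4) = 3.446×10^-6 K/W
R_cellular glass = L/(kA) = 0.05/(0.0444×11.4) = 0.09878 K/W
R_aluminium = L/(kA) = 0.0016/(217×11.4) = 6.468×10^-7 K/W
R_outer film = 1/(h_o·A) = 1/(26.3×11.4) = 0.003335 K/W
R_total = 0.1021 K/W
Q = ΔT / R_total = 125 / 0.1021

Q ≈ 1220 W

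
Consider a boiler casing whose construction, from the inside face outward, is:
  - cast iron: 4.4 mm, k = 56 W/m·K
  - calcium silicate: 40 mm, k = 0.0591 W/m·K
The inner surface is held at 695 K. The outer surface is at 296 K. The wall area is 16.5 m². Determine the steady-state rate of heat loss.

Q ≈ 9730 W

Using the resistance-network approach (series):
R_cast iron = L/(kA) = 0.0044/(56×16.5) = 4.762×10^-6 K/W
R_calcium silicate = L/(kA) = 0.04/(0.0591×16.5) = 0.04102 K/W
R_total = 0.04102 K/W
Q = ΔT / R_total = 399 / 0.04102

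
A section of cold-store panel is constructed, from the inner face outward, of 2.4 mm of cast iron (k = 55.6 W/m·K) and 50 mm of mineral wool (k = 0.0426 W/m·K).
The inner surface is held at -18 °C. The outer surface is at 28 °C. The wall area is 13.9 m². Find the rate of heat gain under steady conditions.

Q ≈ 545 W

Thermal resistances in series:
R_cast iron = L/(kA) = 0.0024/(55.6×13.9) = 3.105×10^-6 K/W
R_mineral wool = L/(kA) = 0.05/(0.0426×13.9) = 0.08444 K/W
R_total = 0.08444 K/W
Q = ΔT / R_total = 46 / 0.08444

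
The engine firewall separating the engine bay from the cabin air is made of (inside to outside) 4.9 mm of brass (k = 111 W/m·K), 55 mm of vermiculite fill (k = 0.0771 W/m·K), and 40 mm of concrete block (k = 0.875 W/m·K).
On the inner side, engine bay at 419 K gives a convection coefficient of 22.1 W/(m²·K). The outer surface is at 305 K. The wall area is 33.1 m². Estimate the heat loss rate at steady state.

Thermal resistances in series:
R_inner film = 1/(h_i·A) = 1/(22.1×33.1) = 0.001367 K/W
R_brass = L/(kA) = 0.0049/(111×33.1) = 1.334×10^-6 K/W
R_vermiculite fill = L/(kA) = 0.055/(0.0771×33.1) = 0.02155 K/W
R_concrete block = L/(kA) = 0.04/(0.875×33.1) = 0.001381 K/W
R_total = 0.0243 K/W
Q = ΔT / R_total = 114 / 0.0243

Q ≈ 4690 W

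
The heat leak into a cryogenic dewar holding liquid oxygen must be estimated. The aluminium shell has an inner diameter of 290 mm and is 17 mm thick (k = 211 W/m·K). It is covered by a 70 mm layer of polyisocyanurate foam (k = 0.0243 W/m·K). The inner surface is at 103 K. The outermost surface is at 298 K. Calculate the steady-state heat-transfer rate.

Q ≈ 32 W

For a spherical shell R = (1/r₁ − 1/r₂)/(4πk); film R = 1/(h·4πr²). In series:
R_aluminium shell = (1/0.145 − 1/0.162)/(4π×211) = 2.729×10^-4 K/W
R_polyisocyanurate foam = (1/0.162 − 1/0.232)/(4π×0.0243) = 6.099 K/W
R_total = 6.1 K/W
Q = ΔT/R_total = 195/6.1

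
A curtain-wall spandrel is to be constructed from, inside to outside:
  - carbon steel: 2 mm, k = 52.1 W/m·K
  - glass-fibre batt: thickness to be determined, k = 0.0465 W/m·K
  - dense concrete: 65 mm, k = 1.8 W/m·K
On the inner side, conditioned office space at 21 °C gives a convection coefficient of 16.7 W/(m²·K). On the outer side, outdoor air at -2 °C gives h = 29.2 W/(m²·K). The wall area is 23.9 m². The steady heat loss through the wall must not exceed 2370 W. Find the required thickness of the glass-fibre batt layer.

Model the wall as resistances in series:
R_inner film = 1/(h_i·A) = 1/(16.7×23.9) = 0.002505 K/W
R_carbon steel = L/(kA) = 0.002/(52.1×23.9) = 1.606×10^-6 K/W
R_dense concrete = L/(kA) = 0.065/(1.8×23.9) = 0.001511 K/W
R_outer film = 1/(h_o·A) = 1/(29.2×23.9) = 0.001433 K/W
Sum of the known resistances R_other = 0.005451 K/W
Required total resistance R_tot = ΔT/Q_allow = 23/2370 = 0.009705 K/W
R_glass-fibre batt = R_tot − R_other = 0.004254 K/W
L = R·k·A = 0.004254×0.0465×23.9

L ≈ 4.73 mm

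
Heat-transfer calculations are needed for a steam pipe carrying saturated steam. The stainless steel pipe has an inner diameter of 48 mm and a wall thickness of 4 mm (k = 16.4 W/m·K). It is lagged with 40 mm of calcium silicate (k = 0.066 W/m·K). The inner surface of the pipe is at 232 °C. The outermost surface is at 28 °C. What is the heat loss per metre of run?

Treating each annulus and film as a series resistance:
R_stainless steel pipe wall = ln(28/24)/(2π×16.4×1) = 0.001496 K/W
R_calcium silicate = ln(68/28)/(2π×0.066×1) = 2.14 K/W
R_total = 2.141 K/W
Q = ΔT/R_total = 204/2.141

q′ ≈ 95.3 W/m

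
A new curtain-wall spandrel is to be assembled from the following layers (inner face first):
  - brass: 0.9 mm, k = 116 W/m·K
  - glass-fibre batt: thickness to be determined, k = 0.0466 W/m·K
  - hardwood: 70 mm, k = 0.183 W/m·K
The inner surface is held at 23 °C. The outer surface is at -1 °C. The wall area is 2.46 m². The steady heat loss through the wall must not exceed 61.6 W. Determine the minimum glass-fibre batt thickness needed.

L ≈ 26.8 mm

Series thermal resistances:
R_brass = L/(kA) = 0.0009/(116×2.46) = 3.154×10^-6 K/W
R_hardwood = L/(kA) = 0.07/(0.183×2.46) = 0.1555 K/W
Sum of the known resistances R_other = 0.1555 K/W
Required total resistance R_tot = ΔT/Q_allow = 24/61.6 = 0.3896 K/W
R_glass-fibre batt = R_tot − R_other = 0.2341 K/W
L = R·k·A = 0.2341×0.0466×2.46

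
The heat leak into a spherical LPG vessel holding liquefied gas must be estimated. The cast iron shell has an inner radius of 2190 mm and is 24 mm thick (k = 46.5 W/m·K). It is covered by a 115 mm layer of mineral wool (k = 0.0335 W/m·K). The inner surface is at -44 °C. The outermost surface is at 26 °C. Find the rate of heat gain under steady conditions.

Spherical conduction: R = (1/r_in − 1/r_out)/(4πk) per layer; series-sum.
R_cast iron shell = (1/2.19 − 1/2.214)/(4π×46.5) = 8.471×10^-6 K/W
R_mineral wool = (1/2.214 − 1/2.329)/(4π×0.0335) = 0.05298 K/W
R_total = 0.05299 K/W
Q = ΔT/R_total = 70/0.05299

Q ≈ 1320 W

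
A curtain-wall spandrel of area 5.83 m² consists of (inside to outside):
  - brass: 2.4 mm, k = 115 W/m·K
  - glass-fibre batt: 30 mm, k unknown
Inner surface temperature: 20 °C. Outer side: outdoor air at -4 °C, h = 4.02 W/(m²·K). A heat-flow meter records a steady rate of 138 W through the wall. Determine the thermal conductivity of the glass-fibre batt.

k ≈ 0.0392 W/(m·K)

Model the wall as resistances in series:
R_brass = L/(kA) = 0.0024/(115×5.83) = 3.58×10^-6 K/W
R_outer film = 1/(h_o·A) = 1/(4.02×5.83) = 0.04267 K/W
Sum of known resistances R_other = 0.04267 K/W
Total R = ΔT/Q = 24/138 = 0.1739 K/W
R_glass-fibre batt = R_total − R_other = 0.1312 K/W
k = L/(R·A) = 0.03/(0.1312×5.83)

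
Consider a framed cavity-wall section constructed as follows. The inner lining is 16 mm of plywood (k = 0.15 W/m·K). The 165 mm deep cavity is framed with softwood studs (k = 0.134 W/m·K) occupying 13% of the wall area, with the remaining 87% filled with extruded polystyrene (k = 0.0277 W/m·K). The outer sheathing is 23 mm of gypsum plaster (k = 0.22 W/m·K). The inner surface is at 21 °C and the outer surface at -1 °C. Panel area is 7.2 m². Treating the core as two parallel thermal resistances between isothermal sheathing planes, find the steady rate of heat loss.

Q ≈ 37.8 W

Sheathing layers in series; stud and cavity paths in parallel between them.
R_inner = 0.016/(0.15×7.2) = 0.01481 K/W
R_stud  = 0.165/(0.134×0.13×7.2) = 1.316 K/W
R_cav   = 0.165/(0.0277×0.87×7.2) = 0.9509 K/W
1/R_core = 1/R_stud + 1/R_cav → R_core = 0.552 K/W
R_outer = 0.023/(0.22×7.2) = 0.01452 K/W
R_total = 0.5813 K/W
Q = ΔT/R_total = 22/0.5813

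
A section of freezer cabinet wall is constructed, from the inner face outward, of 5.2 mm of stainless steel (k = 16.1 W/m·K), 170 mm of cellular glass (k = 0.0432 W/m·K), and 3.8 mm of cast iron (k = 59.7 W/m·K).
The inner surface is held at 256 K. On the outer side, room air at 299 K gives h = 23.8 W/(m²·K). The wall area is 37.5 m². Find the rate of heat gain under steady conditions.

Q ≈ 405 W

Using the resistance-network approach (series):
R_stainless steel = L/(kA) = 0.0052/(16.1×37.5) = 8.613×10^-6 K/W
R_cellular glass = L/(kA) = 0.17/(0.0432×37.5) = 0.1049 K/W
R_cast iron = L/(kA) = 0.0038/(59.7×37.5) = 1.697×10^-6 K/W
R_outer film = 1/(h_o·A) = 1/(23.8×37.5) = 0.00112 K/W
R_total = 0.1061 K/W
Q = ΔT / R_total = 43 / 0.1061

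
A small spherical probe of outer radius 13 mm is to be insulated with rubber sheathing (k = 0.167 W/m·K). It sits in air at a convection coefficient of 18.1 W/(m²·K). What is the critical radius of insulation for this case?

r_cr ≈ 18.5 mm

For a sphere r_cr = 2k/h = 2×0.167/18.1
r_cr = 18.5 mm; since the bare radius (13 mm) is below r_cr, adding a thin layer of insulation will *increase* heat loss.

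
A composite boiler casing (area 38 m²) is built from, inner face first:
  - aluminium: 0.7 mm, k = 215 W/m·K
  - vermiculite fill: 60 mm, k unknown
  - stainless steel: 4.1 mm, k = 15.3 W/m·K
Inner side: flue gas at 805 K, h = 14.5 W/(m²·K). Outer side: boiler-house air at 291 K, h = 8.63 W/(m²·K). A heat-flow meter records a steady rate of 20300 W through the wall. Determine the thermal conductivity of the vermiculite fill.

Thermal resistances in series:
R_inner film = 1/(h_i·A) = 1/(14.5×38) = 0.001815 K/W
R_aluminium = L/(kA) = 0.0007/(215×38) = 8.568×10^-8 K/W
R_stainless steel = L/(kA) = 0.0041/(15.3×38) = 7.052×10^-6 K/W
R_outer film = 1/(h_o·A) = 1/(8.63×38) = 0.003049 K/W
Sum of known resistances R_other = 0.004871 K/W
Total R = ΔT/Q = 514/20300 = 0.02532 K/W
R_vermiculite fill = R_total − R_other = 0.02045 K/W
k = L/(R·A) = 0.06/(0.02045×38)

k ≈ 0.0772 W/(m·K)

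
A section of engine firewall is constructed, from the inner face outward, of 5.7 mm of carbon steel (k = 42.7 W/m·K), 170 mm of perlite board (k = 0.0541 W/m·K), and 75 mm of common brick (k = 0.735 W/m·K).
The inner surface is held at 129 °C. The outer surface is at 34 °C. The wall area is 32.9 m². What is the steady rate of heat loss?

Series thermal resistances:
R_carbon steel = L/(kA) = 0.0057/(42.7×32.9) = 4.057×10^-6 K/W
R_perlite board = L/(kA) = 0.17/(0.0541×32.9) = 0.09551 K/W
R_common brick = L/(kA) = 0.075/(0.735×32.9) = 0.003102 K/W
R_total = 0.09862 K/W
Q = ΔT / R_total = 95 / 0.09862

Q ≈ 963 W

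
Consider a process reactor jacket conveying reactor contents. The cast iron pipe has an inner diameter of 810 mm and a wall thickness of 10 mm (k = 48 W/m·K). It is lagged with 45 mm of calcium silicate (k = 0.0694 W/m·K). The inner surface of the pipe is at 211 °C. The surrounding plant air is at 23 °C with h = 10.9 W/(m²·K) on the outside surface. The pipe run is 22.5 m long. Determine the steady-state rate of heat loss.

Q ≈ 15800 W

Per-layer cylindrical resistances, series-summed:
R_cast iron pipe wall = ln(415/405)/(2π×48×22.5) = 3.594×10^-6 K/W
R_calcium silicate = ln(460/415)/(2π×0.0694×22.5) = 0.01049 K/W
R_outer film = 1/(h_o·2πr_oL) = 1/(10.9×2π×0.46×22.5) = 0.001411 K/W
R_total = 0.01191 K/W
Q = ΔT/R_total = 188/0.01191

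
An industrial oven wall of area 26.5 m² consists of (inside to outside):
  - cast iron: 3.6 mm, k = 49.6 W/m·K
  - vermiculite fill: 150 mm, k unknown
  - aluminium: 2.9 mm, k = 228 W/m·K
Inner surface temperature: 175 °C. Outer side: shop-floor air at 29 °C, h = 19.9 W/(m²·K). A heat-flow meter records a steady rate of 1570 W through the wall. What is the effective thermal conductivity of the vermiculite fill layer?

Model the wall as resistances in series:
R_cast iron = L/(kA) = 0.0036/(49.6×26.5) = 2.739×10^-6 K/W
R_aluminium = L/(kA) = 0.0029/(228×26.5) = 4.8×10^-7 K/W
R_outer film = 1/(h_o·A) = 1/(19.9×26.5) = 0.001896 K/W
Sum of known resistances R_other = 0.001899 K/W
Total R = ΔT/Q = 146/1570 = 0.09299 K/W
R_vermiculite fill = R_total − R_other = 0.09109 K/W
k = L/(R·A) = 0.15/(0.09109×26.5)

k ≈ 0.0621 W/(m·K)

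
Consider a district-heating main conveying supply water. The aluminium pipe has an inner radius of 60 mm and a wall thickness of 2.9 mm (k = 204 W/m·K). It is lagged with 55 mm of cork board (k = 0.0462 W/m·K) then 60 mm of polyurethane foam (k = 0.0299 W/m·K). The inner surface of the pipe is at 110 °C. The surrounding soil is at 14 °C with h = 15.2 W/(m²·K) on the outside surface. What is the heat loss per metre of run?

Radial resistances (cylindrical: R_cond = ln(r_o/r_i)/(2πkL), R_conv = 1/(h·2πrL)):
R_aluminium pipe wall = ln(62.9/60)/(2π×204×1) = 3.683×10^-5 K/W
R_cork board = ln(117.9/62.9)/(2π×0.0462×1) = 2.164 K/W
R_polyurethane foam = ln(177.9/117.9)/(2π×0.0299×1) = 2.19 K/W
R_outer film = 1/(h_o·2πr_oL) = 1/(15.2×2π×0.1779×1) = 0.05886 K/W
R_total = 4.413 K/W
Q = ΔT/R_total = 96/4.413

q′ ≈ 21.8 W/m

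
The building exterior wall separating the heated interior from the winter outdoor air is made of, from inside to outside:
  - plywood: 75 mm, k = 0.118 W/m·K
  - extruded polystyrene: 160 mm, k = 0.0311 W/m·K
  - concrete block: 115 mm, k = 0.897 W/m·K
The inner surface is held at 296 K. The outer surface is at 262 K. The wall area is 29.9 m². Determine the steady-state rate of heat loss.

Q ≈ 172 W

Thermal resistances in series:
R_plywood = L/(kA) = 0.075/(0.118×29.9) = 0.02126 K/W
R_extruded polystyrene = L/(kA) = 0.16/(0.0311×29.9) = 0.1721 K/W
R_concrete block = L/(kA) = 0.115/(0.897×29.9) = 0.004288 K/W
R_total = 0.1976 K/W
Q = ΔT / R_total = 34 / 0.1976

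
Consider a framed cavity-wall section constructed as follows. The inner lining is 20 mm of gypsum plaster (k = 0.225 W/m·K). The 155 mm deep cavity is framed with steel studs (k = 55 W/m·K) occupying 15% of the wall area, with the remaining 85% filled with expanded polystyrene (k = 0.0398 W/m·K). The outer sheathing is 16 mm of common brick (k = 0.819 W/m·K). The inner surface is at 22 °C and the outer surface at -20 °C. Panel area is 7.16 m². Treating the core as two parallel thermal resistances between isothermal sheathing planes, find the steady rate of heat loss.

Sheathing layers in series; stud and cavity paths in parallel between them.
R_inner = 0.02/(0.225×7.16) = 0.01241 K/W
R_stud  = 0.155/(55×0.15×7.16) = 0.002624 K/W
R_cav   = 0.155/(0.0398×0.85×7.16) = 0.6399 K/W
1/R_core = 1/R_stud + 1/R_cav → R_core = 0.002613 K/W
R_outer = 0.016/(0.819×7.16) = 0.002728 K/W
R_total = 0.01776 K/W
Q = ΔT/R_total = 42/0.01776

Q ≈ 2370 W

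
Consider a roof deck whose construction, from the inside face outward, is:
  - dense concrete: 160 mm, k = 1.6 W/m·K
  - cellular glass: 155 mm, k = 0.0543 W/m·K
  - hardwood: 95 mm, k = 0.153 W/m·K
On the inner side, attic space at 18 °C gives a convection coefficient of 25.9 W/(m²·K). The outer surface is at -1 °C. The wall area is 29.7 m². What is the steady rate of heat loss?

Series thermal resistances:
R_inner film = 1/(h_i·A) = 1/(25.9×29.7) = 0.0013 K/W
R_dense concrete = L/(kA) = 0.16/(1.6×29.7) = 0.003367 K/W
R_cellular glass = L/(kA) = 0.155/(0.0543×29.7) = 0.09611 K/W
R_hardwood = L/(kA) = 0.095/(0.153×29.7) = 0.02091 K/W
R_total = 0.1217 K/W
Q = ΔT / R_total = 19 / 0.1217

Q ≈ 156 W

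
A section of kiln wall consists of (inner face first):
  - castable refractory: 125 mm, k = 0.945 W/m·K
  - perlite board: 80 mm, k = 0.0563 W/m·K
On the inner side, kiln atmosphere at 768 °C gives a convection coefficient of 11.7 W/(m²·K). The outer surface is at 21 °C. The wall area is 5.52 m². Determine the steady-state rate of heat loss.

Q ≈ 2520 W

Model the wall as resistances in series:
R_inner film = 1/(h_i·A) = 1/(11.7×5.52) = 0.01548 K/W
R_castable refractory = L/(kA) = 0.125/(0.945×5.52) = 0.02396 K/W
R_perlite board = L/(kA) = 0.08/(0.0563×5.52) = 0.2574 K/W
R_total = 0.2969 K/W
Q = ΔT / R_total = 747 / 0.2969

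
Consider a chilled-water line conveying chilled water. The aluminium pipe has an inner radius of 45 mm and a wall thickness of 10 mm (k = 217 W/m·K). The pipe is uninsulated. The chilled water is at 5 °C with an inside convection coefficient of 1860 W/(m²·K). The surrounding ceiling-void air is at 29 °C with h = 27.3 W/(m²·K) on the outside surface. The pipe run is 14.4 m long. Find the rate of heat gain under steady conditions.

Q ≈ 3200 W

Treating each annulus and film as a series resistance:
R_inner film = 1/(h_i·2πr₁L) = 1/(1860×2π×0.045×14.4) = 1.32×10^-4 K/W
R_aluminium pipe wall = ln(55/45)/(2π×217×14.4) = 1.022×10^-5 K/W
R_outer film = 1/(h_o·2πr_oL) = 1/(27.3×2π×0.055×14.4) = 0.007361 K/W
R_total = 0.007503 K/W
Q = ΔT/R_total = 24/0.007503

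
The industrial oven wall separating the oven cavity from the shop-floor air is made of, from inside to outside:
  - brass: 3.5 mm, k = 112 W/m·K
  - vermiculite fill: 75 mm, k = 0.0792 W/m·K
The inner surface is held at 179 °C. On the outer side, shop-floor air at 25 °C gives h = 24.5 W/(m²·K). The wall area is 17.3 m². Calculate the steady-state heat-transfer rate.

Series thermal resistances:
R_brass = L/(kA) = 0.0035/(112×17.3) = 1.806×10^-6 K/W
R_vermiculite fill = L/(kA) = 0.075/(0.0792×17.3) = 0.05474 K/W
R_outer film = 1/(h_o·A) = 1/(24.5×17.3) = 0.002359 K/W
R_total = 0.0571 K/W
Q = ΔT / R_total = 154 / 0.0571

Q ≈ 2700 W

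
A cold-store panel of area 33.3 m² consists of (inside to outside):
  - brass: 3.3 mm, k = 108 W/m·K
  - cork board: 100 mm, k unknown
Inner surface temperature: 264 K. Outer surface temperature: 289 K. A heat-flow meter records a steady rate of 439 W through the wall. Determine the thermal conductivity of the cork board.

Thermal resistances in series:
R_brass = L/(kA) = 0.0033/(108×33.3) = 9.176×10^-7 K/W
Sum of known resistances R_other = 9.176×10^-7 K/W
Total R = ΔT/Q = 25/439 = 0.05695 K/W
R_cork board = R_total − R_other = 0.05695 K/W
k = L/(R·A) = 0.1/(0.05695×33.3)

k ≈ 0.0527 W/(m·K)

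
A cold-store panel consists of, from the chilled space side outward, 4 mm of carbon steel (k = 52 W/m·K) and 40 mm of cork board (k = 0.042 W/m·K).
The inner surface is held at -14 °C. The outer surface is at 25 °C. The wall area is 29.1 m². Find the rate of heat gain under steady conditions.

Q ≈ 1190 W

Model the wall as resistances in series:
R_carbon steel = L/(kA) = 0.004/(52×29.1) = 2.643×10^-6 K/W
R_cork board = L/(kA) = 0.04/(0.042×29.1) = 0.03273 K/W
R_total = 0.03273 K/W
Q = ΔT / R_total = 39 / 0.03273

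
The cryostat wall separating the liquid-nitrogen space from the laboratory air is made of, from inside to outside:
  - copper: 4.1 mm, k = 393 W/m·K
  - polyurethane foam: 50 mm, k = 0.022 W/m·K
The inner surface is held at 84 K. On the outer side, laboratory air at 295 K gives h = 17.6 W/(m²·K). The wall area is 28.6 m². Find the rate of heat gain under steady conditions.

Q ≈ 2590 W

Model the wall as resistances in series:
R_copper = L/(kA) = 0.0041/(393×28.6) = 3.648×10^-7 K/W
R_polyurethane foam = L/(kA) = 0.05/(0.022×28.6) = 0.07947 K/W
R_outer film = 1/(h_o·A) = 1/(17.6×28.6) = 0.001987 K/W
R_total = 0.08145 K/W
Q = ΔT / R_total = 211 / 0.08145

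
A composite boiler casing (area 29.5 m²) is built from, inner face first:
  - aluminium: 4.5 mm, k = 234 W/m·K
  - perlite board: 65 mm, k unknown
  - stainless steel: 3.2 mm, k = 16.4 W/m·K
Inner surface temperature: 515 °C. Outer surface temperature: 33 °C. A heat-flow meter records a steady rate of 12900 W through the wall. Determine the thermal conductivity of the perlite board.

k ≈ 0.059 W/(m·K)

Treating each layer as a thermal resistance in series:
R_aluminium = L/(kA) = 0.0045/(234×29.5) = 6.519×10^-7 K/W
R_stainless steel = L/(kA) = 0.0032/(16.4×29.5) = 6.614×10^-6 K/W
Sum of known resistances R_other = 7.266×10^-6 K/W
Total R = ΔT/Q = 482/12900 = 0.03736 K/W
R_perlite board = R_total − R_other = 0.03736 K/W
k = L/(R·A) = 0.065/(0.03736×29.5)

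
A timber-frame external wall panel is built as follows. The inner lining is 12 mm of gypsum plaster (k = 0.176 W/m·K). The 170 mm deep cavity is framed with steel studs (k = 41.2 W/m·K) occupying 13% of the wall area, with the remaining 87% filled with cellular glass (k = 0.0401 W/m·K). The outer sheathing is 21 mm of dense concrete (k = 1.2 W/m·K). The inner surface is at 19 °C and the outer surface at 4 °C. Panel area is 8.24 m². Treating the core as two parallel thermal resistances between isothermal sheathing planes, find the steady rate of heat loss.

Q ≈ 1050 W

Sheathing layers in series; stud and cavity paths in parallel between them.
R_inner = 0.012/(0.176×8.24) = 0.008274 K/W
R_stud  = 0.17/(41.2×0.13×8.24) = 0.003852 K/W
R_cav   = 0.17/(0.0401×0.87×8.24) = 0.5914 K/W
1/R_core = 1/R_stud + 1/R_cav → R_core = 0.003827 K/W
R_outer = 0.021/(1.2×8.24) = 0.002124 K/W
R_total = 0.01423 K/W
Q = ΔT/R_total = 15/0.01423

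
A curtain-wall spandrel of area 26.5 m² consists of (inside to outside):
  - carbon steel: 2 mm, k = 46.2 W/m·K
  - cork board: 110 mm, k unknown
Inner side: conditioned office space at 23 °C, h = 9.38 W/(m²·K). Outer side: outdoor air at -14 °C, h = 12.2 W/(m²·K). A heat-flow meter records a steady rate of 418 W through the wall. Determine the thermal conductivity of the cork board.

k ≈ 0.051 W/(m·K)

Model the wall as resistances in series:
R_inner film = 1/(h_i·A) = 1/(9.38×26.5) = 0.004023 K/W
R_carbon steel = L/(kA) = 0.002/(46.2×26.5) = 1.634×10^-6 K/W
R_outer film = 1/(h_o·A) = 1/(12.2×26.5) = 0.003093 K/W
Sum of known resistances R_other = 0.007118 K/W
Total R = ΔT/Q = 37/418 = 0.08852 K/W
R_cork board = R_total − R_other = 0.0814 K/W
k = L/(R·A) = 0.11/(0.0814×26.5)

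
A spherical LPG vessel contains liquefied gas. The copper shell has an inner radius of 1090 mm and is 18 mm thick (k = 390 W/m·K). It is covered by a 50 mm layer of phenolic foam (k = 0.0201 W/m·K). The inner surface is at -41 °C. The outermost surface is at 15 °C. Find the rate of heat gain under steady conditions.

Spherical conduction: R = (1/r_in − 1/r_out)/(4πk) per layer; series-sum.
R_copper shell = (1/1.09 − 1/1.108)/(4π×390) = 3.041×10^-6 K/W
R_phenolic foam = (1/1.108 − 1/1.158)/(4π×0.0201) = 0.1543 K/W
R_total = 0.1543 K/W
Q = ΔT/R_total = 56/0.1543

Q ≈ 363 W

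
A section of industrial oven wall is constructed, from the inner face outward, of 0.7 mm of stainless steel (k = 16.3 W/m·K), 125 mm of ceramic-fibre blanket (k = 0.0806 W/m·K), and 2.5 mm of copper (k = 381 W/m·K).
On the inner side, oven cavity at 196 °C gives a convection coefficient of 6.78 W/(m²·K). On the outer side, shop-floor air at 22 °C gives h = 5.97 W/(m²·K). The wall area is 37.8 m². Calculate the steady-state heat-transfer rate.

Treating each layer as a thermal resistance in series:
R_inner film = 1/(h_i·A) = 1/(6.78×37.8) = 0.003902 K/W
R_stainless steel = L/(kA) = 0.0007/(16.3×37.8) = 1.136×10^-6 K/W
R_ceramic-fibre blanket = L/(kA) = 0.125/(0.0806×37.8) = 0.04103 K/W
R_copper = L/(kA) = 0.0025/(381×37.8) = 1.736×10^-7 K/W
R_outer film = 1/(h_o·A) = 1/(5.97×37.8) = 0.004431 K/W
R_total = 0.04936 K/W
Q = ΔT / R_total = 174 / 0.04936

Q ≈ 3520 W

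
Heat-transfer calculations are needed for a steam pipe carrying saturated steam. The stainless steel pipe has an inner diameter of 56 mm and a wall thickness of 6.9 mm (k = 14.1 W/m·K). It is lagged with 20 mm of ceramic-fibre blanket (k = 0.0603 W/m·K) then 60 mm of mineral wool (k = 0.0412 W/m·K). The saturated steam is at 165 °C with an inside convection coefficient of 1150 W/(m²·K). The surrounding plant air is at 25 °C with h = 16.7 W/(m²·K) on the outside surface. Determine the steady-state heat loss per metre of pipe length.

Treating each annulus and film as a series resistance:
R_inner film = 1/(h_i·2πr₁L) = 1/(1150×2π×0.028×1) = 0.004943 K/W
R_stainless steel pipe wall = ln(34.9/28)/(2π×14.1×1) = 0.002486 K/W
R_ceramic-fibre blanket = ln(54.9/34.9)/(2π×0.0603×1) = 1.196 K/W
R_mineral wool = ln(114.9/54.9)/(2π×0.0412×1) = 2.853 K/W
R_outer film = 1/(h_o·2πr_oL) = 1/(16.7×2π×0.1149×1) = 0.08294 K/W
R_total = 4.139 K/W
Q = ΔT/R_total = 140/4.139

q′ ≈ 33.8 W/m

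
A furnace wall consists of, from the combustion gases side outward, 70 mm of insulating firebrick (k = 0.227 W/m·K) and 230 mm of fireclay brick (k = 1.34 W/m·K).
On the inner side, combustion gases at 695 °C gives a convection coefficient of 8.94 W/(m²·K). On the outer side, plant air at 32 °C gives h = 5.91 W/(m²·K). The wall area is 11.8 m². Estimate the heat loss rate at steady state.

Q ≈ 10300 W

Using the resistance-network approach (series):
R_inner film = 1/(h_i·A) = 1/(8.94×11.8) = 0.009479 K/W
R_insulating firebrick = L/(kA) = 0.07/(0.227×11.8) = 0.02613 K/W
R_fireclay brick = L/(kA) = 0.23/(1.34×11.8) = 0.01455 K/W
R_outer film = 1/(h_o·A) = 1/(5.91×11.8) = 0.01434 K/W
R_total = 0.0645 K/W
Q = ΔT / R_total = 663 / 0.0645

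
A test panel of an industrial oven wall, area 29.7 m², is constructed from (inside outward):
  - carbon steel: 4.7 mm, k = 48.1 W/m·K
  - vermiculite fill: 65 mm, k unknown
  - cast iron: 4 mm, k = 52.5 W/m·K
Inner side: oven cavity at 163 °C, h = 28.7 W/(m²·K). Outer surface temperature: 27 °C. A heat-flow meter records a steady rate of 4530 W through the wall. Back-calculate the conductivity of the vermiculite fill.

Treating each layer as a thermal resistance in series:
R_inner film = 1/(h_i·A) = 1/(28.7×29.7) = 0.001173 K/W
R_carbon steel = L/(kA) = 0.0047/(48.1×29.7) = 3.29×10^-6 K/W
R_cast iron = L/(kA) = 0.004/(52.5×29.7) = 2.565×10^-6 K/W
Sum of known resistances R_other = 0.001179 K/W
Total R = ΔT/Q = 136/4530 = 0.03002 K/W
R_vermiculite fill = R_total − R_other = 0.02884 K/W
k = L/(R·A) = 0.065/(0.02884×29.7)

k ≈ 0.0759 W/(m·K)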